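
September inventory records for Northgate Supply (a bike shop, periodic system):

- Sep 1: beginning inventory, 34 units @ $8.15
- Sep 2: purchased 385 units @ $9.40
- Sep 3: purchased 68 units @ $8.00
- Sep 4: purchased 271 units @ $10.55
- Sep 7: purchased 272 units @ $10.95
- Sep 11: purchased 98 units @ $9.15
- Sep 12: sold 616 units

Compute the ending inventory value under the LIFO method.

Ending inventory = $4,703.85

Sep 12, 616 sold [LIFO — newest first]: 98 @ $9.15 + 272 @ $10.95 + 246 @ $10.55 = $6,470.40
Ending inventory: 34 @ $8.15 + 385 @ $9.40 + 68 @ $8.00 + 25 @ $10.55 = $4,703.85
Check: goods available $11,174.25 = COGS $6,470.40 + ending $4,703.85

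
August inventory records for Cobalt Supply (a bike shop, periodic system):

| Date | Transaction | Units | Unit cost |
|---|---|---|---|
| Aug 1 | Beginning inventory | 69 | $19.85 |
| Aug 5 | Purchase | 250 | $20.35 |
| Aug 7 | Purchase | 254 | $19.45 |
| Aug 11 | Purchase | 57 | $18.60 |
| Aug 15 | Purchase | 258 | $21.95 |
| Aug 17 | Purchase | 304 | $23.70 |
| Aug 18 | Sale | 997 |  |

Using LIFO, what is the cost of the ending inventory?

Aug 18, 997 sold [LIFO — newest first]: 304 @ $23.70 + 258 @ $21.95 + 57 @ $18.60 + 254 @ $19.45 + 124 @ $20.35 = $21,391.80
Ending inventory: 69 @ $19.85 + 126 @ $20.35 = $3,933.75

Ending inventory = $3,933.75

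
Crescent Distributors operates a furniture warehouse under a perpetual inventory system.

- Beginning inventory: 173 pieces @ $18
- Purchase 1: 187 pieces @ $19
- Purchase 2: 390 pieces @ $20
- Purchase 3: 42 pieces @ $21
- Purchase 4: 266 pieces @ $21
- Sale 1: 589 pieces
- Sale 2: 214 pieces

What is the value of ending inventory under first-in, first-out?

Sale 1 (589) [FIFO — oldest first]: 173 @ $18 + 187 @ $19 + 229 @ $20 = $11,247
Sale 2 (214) [FIFO — oldest first]: 161 @ $20 + 42 @ $21 + 11 @ $21 = $4,333
Total COGS = $11,247 + $4,333 = $15,580
Ending inventory: 255 @ $21 = $5,355
Check: goods available $20,935 = COGS $15,580 + ending $5,355

Ending inventory = $5,355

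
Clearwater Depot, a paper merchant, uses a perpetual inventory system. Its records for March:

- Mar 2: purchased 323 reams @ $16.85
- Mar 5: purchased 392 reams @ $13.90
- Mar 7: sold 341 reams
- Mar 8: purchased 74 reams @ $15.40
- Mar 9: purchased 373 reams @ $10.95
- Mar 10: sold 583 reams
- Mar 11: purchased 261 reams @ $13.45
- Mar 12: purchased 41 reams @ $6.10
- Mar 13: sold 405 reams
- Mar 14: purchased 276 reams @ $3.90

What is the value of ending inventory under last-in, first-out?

Mar 7, 341 sold [LIFO — newest first]: 341 @ $13.90 = $4,739.90
Mar 10, 583 sold [LIFO — newest first]: 373 @ $10.95 + 74 @ $15.40 + 51 @ $13.90 + 85 @ $16.85 = $7,365.10
Mar 13, 405 sold [LIFO — newest first]: 41 @ $6.10 + 261 @ $13.45 + 103 @ $16.85 = $5,496.10
Total COGS = $4,739.90 + $7,365.10 + $5,496.10 = $17,601.10
Ending inventory: 135 @ $16.85 + 276 @ $3.90 = $3,351.15

Ending inventory = $3,351.15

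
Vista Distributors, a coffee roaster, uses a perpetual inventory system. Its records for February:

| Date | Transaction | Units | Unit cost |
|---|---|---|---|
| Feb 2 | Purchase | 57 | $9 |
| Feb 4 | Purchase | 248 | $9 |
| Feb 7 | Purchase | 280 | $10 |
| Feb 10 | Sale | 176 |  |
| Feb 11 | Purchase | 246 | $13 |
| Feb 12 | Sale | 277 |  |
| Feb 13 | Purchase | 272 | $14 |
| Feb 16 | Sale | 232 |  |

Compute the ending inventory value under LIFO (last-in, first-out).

Ending inventory = $4,035

Feb 10, 176 sold [LIFO — newest first]: 176 @ $10 = $1,760
Feb 12, 277 sold [LIFO — newest first]: 246 @ $13 + 31 @ $10 = $3,508
Feb 16, 232 sold [LIFO — newest first]: 232 @ $14 = $3,248
Total COGS = $1,760 + $3,508 + $3,248 = $8,516
Ending inventory: 57 @ $9 + 248 @ $9 + 73 @ $10 + 40 @ $14 = $4,035
Check: goods available $12,551 = COGS $8,516 + ending $4,035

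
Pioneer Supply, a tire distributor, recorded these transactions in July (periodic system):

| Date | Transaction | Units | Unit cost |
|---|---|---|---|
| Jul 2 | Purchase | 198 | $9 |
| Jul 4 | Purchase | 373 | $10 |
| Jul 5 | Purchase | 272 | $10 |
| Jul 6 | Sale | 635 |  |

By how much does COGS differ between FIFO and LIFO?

FIFO COGS: 198 @ $9 + 373 @ $10 + 64 @ $10 = $6,152
LIFO COGS: 272 @ $10 + 363 @ $10 = $6,350
Difference = |$6,152 − $6,350| = $198

$198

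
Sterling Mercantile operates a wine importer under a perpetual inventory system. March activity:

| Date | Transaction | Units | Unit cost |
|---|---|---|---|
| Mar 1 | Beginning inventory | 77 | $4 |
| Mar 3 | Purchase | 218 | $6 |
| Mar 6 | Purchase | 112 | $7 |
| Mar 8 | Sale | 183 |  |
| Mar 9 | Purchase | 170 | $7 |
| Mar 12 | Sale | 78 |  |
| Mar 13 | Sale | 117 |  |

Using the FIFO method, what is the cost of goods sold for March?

Mar 8, 183 sold [FIFO — oldest first]: 77 @ $4 + 106 @ $6 = $944
Mar 12, 78 sold [FIFO — oldest first]: 78 @ $6 = $468
Mar 13, 117 sold [FIFO — oldest first]: 34 @ $6 + 83 @ $7 = $785
Total COGS = $944 + $468 + $785 = $2,197
Ending inventory: 29 @ $7 + 170 @ $7 = $1,393
Check: goods available $3,590 = COGS $2,197 + ending $1,393

COGS = $2,197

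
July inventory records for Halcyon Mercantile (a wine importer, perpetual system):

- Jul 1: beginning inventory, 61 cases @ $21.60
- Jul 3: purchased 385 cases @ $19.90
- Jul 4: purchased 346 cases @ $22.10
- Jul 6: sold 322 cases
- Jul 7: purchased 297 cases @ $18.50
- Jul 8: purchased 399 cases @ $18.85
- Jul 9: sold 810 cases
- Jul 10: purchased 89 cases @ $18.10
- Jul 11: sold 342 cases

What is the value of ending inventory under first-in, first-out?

Ending inventory = $1,874.80

Jul 6, 322 sold [FIFO — oldest first]: 61 @ $21.60 + 261 @ $19.90 = $6,511.50
Jul 9, 810 sold [FIFO — oldest first]: 124 @ $19.90 + 346 @ $22.10 + 297 @ $18.50 + 43 @ $18.85 = $16,419.25
Jul 11, 342 sold [FIFO — oldest first]: 342 @ $18.85 = $6,446.70
Total COGS = $6,511.50 + $16,419.25 + $6,446.70 = $29,377.45
Ending inventory: 14 @ $18.85 + 89 @ $18.10 = $1,874.80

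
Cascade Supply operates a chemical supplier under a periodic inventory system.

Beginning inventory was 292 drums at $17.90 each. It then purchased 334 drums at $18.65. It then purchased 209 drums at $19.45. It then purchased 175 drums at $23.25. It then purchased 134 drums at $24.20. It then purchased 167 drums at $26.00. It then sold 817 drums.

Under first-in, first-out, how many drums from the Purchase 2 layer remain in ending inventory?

18

Sale 1 (817) [FIFO — oldest first]: 292 @ $17.90 + 334 @ $18.65 + 191 @ $19.45 = $15,170.85
Ending inventory: 18 @ $19.45 + 175 @ $23.25 + 134 @ $24.20 + 167 @ $26.00 = $12,003.65
Check: goods available $27,174.50 = COGS $15,170.85 + ending $12,003.65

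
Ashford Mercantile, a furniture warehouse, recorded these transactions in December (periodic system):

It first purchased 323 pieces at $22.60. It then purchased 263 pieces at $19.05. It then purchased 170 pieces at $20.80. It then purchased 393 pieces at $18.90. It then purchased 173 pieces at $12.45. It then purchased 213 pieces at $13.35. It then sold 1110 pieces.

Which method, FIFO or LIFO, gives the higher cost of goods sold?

FIFO COGS: 323 @ $22.60 + 263 @ $19.05 + 170 @ $20.80 + 354 @ $18.90 = $22,536.55
LIFO COGS: 213 @ $13.35 + 173 @ $12.45 + 393 @ $18.90 + 170 @ $20.80 + 161 @ $19.05 = $19,028.15

FIFO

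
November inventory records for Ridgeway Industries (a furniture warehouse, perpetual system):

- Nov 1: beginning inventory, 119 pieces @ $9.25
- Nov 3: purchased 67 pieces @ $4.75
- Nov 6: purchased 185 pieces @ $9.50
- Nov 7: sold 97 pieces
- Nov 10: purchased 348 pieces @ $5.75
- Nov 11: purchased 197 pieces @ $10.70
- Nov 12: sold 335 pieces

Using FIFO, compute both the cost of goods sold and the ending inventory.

COGS = $3,527.25; ending inventory = $3,758.15

Nov 7, 97 sold [FIFO — oldest first]: 97 @ $9.25 = $897.25
Nov 12, 335 sold [FIFO — oldest first]: 22 @ $9.25 + 67 @ $4.75 + 185 @ $9.50 + 61 @ $5.75 = $2,630.00
Total COGS = $897.25 + $2,630.00 = $3,527.25
Ending inventory: 287 @ $5.75 + 197 @ $10.70 = $3,758.15
Check: goods available $7,285.40 = COGS $3,527.25 + ending $3,758.15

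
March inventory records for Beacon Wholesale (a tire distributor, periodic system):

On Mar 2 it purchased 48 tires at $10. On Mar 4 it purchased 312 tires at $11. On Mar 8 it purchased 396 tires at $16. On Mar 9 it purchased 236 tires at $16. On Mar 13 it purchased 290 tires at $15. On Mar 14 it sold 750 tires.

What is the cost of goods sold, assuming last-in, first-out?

COGS = $11,710

Mar 14, 750 sold [LIFO — newest first]: 290 @ $15 + 236 @ $16 + 224 @ $16 = $11,710
Ending inventory: 48 @ $10 + 312 @ $11 + 172 @ $16 = $6,664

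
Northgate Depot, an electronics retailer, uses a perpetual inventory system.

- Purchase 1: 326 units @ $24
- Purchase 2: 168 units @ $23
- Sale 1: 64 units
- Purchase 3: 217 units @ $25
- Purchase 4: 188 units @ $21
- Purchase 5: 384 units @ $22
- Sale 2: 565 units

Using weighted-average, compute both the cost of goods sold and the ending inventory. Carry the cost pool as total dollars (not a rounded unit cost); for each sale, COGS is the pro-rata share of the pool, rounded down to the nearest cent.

After Purchase 1: 326 on hand, pool $7,824.00 (≈ $24.0000 each)
After Purchase 2: 494 on hand, pool $11,688.00 (≈ $23.6599 each)
Sale 1, sell 64: 64/494 × $11,688.00 → $1,514.23
After Purchase 3: 647 on hand, pool $15,598.77 (≈ $24.1094 each)
After Purchase 4: 835 on hand, pool $19,546.77 (≈ $23.4093 each)
After Purchase 5: 1219 on hand, pool $27,994.77 (≈ $22.9654 each)
Sale 2, sell 565: 565/1219 × $27,994.77 → $12,975.42
Total COGS = $1,514.23 + $12,975.42 = $14,489.65
Ending inventory (cost pool remaining) = $15,019.35

COGS = $14,489.65; ending inventory = $15,019.35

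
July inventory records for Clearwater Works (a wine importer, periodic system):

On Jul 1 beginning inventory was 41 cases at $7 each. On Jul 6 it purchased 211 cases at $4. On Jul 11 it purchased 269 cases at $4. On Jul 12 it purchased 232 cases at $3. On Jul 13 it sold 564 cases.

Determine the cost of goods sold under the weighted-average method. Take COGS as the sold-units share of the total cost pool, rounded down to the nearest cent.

Jul 13, sell 564: 564/753 × $2,903.00 → $2,174.35
Ending inventory (cost pool remaining) = $728.65
Check: goods available $2,903.00 = COGS $2,174.35 + ending $728.65

COGS = $2,174.35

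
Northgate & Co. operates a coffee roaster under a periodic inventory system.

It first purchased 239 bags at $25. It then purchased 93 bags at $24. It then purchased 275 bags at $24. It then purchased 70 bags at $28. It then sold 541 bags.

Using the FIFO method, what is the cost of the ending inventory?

Sale 1 (541) [FIFO — oldest first]: 239 @ $25 + 93 @ $24 + 209 @ $24 = $13,223
Ending inventory: 66 @ $24 + 70 @ $28 = $3,544

Ending inventory = $3,544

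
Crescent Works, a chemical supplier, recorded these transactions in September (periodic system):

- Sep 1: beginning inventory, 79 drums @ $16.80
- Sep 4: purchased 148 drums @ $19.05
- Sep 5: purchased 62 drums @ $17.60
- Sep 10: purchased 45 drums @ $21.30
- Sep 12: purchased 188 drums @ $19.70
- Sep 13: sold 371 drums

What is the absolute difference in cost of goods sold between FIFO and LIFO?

FIFO COGS: 79 @ $16.80 + 148 @ $19.05 + 62 @ $17.60 + 45 @ $21.30 + 37 @ $19.70 = $6,925.20
LIFO COGS: 188 @ $19.70 + 45 @ $21.30 + 62 @ $17.60 + 76 @ $19.05 = $7,201.10
Difference = |$6,925.20 − $7,201.10| = $275.90

$275.90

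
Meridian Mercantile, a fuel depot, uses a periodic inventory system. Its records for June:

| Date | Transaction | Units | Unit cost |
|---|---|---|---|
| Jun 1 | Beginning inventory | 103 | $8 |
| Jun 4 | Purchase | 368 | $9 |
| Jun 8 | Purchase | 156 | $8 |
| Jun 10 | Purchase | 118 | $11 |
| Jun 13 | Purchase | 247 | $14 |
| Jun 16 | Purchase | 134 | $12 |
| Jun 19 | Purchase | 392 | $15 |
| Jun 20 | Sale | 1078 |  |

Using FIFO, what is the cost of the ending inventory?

Jun 20, 1078 sold [FIFO — oldest first]: 103 @ $8 + 368 @ $9 + 156 @ $8 + 118 @ $11 + 247 @ $14 + 86 @ $12 = $11,172
Ending inventory: 48 @ $12 + 392 @ $15 = $6,456

Ending inventory = $6,456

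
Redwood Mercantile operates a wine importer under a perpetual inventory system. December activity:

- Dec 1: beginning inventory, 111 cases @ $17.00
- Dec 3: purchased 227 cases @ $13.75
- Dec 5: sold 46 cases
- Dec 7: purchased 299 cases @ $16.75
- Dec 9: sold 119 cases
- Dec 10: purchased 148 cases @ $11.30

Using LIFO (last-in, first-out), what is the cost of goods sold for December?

COGS = $2,625.75

Dec 5, 46 sold [LIFO — newest first]: 46 @ $13.75 = $632.50
Dec 9, 119 sold [LIFO — newest first]: 119 @ $16.75 = $1,993.25
Total COGS = $632.50 + $1,993.25 = $2,625.75
Ending inventory: 111 @ $17.00 + 181 @ $13.75 + 180 @ $16.75 + 148 @ $11.30 = $9,063.15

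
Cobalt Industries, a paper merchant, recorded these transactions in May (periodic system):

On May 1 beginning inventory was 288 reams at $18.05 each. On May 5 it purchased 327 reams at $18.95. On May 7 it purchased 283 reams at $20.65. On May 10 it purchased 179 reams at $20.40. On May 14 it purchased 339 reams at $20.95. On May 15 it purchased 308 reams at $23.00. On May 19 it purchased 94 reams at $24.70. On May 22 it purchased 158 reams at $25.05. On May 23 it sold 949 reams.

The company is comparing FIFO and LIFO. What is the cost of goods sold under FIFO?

FIFO COGS: 288 @ $18.05 + 327 @ $18.95 + 283 @ $20.65 + 51 @ $20.40 = $18,279.40
LIFO COGS: 158 @ $25.05 + 94 @ $24.70 + 308 @ $23.00 + 339 @ $20.95 + 50 @ $20.40 = $21,485.75

COGS = $18,279.40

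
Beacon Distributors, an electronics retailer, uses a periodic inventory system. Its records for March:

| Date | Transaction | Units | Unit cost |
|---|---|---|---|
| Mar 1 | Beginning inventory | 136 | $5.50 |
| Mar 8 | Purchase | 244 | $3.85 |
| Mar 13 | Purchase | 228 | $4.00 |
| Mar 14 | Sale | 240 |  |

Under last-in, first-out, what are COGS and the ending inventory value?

Mar 14, 240 sold [LIFO — newest first]: 228 @ $4.00 + 12 @ $3.85 = $958.20
Ending inventory: 136 @ $5.50 + 232 @ $3.85 = $1,641.20

COGS = $958.20; ending inventory = $1,641.20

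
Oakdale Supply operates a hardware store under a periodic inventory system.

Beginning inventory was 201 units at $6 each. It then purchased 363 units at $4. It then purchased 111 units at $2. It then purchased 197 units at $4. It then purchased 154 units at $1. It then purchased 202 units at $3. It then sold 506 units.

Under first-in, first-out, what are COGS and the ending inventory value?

COGS = $2,426; ending inventory = $2,002

Sale 1 (506) [FIFO — oldest first]: 201 @ $6 + 305 @ $4 = $2,426
Ending inventory: 58 @ $4 + 111 @ $2 + 197 @ $4 + 154 @ $1 + 202 @ $3 = $2,002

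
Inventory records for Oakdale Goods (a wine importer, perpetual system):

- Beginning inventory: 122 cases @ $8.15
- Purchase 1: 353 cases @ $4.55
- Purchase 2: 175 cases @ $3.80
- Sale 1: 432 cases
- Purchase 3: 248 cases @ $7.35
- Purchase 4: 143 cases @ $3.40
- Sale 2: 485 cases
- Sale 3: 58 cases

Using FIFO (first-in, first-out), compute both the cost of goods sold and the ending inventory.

Sale 1 (432) [FIFO — oldest first]: 122 @ $8.15 + 310 @ $4.55 = $2,404.80
Sale 2 (485) [FIFO — oldest first]: 43 @ $4.55 + 175 @ $3.80 + 248 @ $7.35 + 19 @ $3.40 = $2,748.05
Sale 3 (58) [FIFO — oldest first]: 58 @ $3.40 = $197.20
Total COGS = $2,404.80 + $2,748.05 + $197.20 = $5,350.05
Ending inventory: 66 @ $3.40 = $224.40
Check: goods available $5,574.45 = COGS $5,350.05 + ending $224.40

COGS = $5,350.05; ending inventory = $224.40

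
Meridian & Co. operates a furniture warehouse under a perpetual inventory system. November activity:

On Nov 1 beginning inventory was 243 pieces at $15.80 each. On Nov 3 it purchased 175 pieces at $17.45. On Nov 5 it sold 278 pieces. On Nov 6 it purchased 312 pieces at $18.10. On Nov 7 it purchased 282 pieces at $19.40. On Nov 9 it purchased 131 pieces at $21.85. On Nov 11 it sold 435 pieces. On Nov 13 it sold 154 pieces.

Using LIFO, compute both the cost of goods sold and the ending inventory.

COGS = $16,199.90; ending inventory = $4,673.60

Nov 5, 278 sold [LIFO — newest first]: 175 @ $17.45 + 103 @ $15.80 = $4,681.15
Nov 11, 435 sold [LIFO — newest first]: 131 @ $21.85 + 282 @ $19.40 + 22 @ $18.10 = $8,731.35
Nov 13, 154 sold [LIFO — newest first]: 154 @ $18.10 = $2,787.40
Total COGS = $4,681.15 + $8,731.35 + $2,787.40 = $16,199.90
Ending inventory: 140 @ $15.80 + 136 @ $18.10 = $4,673.60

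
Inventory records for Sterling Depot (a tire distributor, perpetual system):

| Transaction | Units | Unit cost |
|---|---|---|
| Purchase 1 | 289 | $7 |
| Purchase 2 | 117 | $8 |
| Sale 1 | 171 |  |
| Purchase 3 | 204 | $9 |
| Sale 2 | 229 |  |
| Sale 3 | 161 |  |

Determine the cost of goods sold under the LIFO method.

Sale 1 (171) [LIFO — newest first]: 117 @ $8 + 54 @ $7 = $1,314
Sale 2 (229) [LIFO — newest first]: 204 @ $9 + 25 @ $7 = $2,011
Sale 3 (161) [LIFO — newest first]: 161 @ $7 = $1,127
Total COGS = $1,314 + $2,011 + $1,127 = $4,452
Ending inventory: 49 @ $7 = $343

COGS = $4,452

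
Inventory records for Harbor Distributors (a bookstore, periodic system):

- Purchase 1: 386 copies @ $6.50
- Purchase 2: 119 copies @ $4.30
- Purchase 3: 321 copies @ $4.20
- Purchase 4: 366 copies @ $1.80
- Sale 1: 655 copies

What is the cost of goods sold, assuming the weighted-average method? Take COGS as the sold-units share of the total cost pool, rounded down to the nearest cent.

Sale 1, sell 655: 655/1192 × $5,027.70 → $2,762.70
Ending inventory (cost pool remaining) = $2,265.00

COGS = $2,762.70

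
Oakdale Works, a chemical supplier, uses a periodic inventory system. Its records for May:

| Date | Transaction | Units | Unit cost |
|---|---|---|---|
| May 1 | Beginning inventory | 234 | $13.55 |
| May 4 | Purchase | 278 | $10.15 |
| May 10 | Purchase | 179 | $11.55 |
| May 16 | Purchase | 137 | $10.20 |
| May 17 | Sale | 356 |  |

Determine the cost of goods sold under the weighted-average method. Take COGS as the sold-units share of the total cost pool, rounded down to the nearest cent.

COGS = $4,066.16

May 17, sell 356: 356/828 × $9,457.25 → $4,066.16
Ending inventory (cost pool remaining) = $5,391.09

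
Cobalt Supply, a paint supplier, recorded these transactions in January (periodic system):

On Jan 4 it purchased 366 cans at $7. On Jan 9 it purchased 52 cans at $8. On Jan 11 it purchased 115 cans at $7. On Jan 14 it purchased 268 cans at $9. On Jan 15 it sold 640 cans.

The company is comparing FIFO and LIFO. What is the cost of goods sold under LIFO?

COGS = $5,068

FIFO COGS: 366 @ $7 + 52 @ $8 + 115 @ $7 + 107 @ $9 = $4,746
LIFO COGS: 268 @ $9 + 115 @ $7 + 52 @ $8 + 205 @ $7 = $5,068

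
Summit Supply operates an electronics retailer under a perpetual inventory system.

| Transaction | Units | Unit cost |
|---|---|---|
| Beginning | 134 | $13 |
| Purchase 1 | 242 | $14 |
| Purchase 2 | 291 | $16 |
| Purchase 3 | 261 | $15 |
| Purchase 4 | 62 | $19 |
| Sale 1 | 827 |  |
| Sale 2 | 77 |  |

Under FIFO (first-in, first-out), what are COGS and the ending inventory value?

COGS = $13,341; ending inventory = $1,538

Sale 1 (827) [FIFO — oldest first]: 134 @ $13 + 242 @ $14 + 291 @ $16 + 160 @ $15 = $12,186
Sale 2 (77) [FIFO — oldest first]: 77 @ $15 = $1,155
Total COGS = $12,186 + $1,155 = $13,341
Ending inventory: 24 @ $15 + 62 @ $19 = $1,538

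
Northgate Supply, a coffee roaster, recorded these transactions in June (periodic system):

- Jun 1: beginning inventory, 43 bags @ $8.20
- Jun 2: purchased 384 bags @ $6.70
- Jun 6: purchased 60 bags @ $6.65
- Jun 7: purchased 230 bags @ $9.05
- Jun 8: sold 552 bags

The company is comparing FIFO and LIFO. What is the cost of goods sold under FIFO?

FIFO COGS: 43 @ $8.20 + 384 @ $6.70 + 60 @ $6.65 + 65 @ $9.05 = $3,912.65
LIFO COGS: 230 @ $9.05 + 60 @ $6.65 + 262 @ $6.70 = $4,235.90

COGS = $3,912.65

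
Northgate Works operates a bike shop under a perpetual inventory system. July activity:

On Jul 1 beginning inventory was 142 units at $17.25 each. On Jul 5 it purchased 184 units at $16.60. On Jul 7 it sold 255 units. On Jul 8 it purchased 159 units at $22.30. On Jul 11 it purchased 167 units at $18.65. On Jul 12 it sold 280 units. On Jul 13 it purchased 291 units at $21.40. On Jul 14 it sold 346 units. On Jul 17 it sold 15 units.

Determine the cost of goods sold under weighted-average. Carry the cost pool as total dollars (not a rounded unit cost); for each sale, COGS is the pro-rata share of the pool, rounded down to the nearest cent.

After Jul 1: 142 on hand, pool $2,449.50 (≈ $17.2500 each)
After Jul 5: 326 on hand, pool $5,503.90 (≈ $16.8831 each)
Jul 7, sell 255: 255/326 × $5,503.90 → $4,305.19
After Jul 8: 230 on hand, pool $4,744.41 (≈ $20.6279 each)
After Jul 11: 397 on hand, pool $7,858.96 (≈ $19.7959 each)
Jul 12, sell 280: 280/397 × $7,858.96 → $5,542.84
After Jul 13: 408 on hand, pool $8,543.52 (≈ $20.9400 each)
Jul 14, sell 346: 346/408 × $8,543.52 → $7,245.24
Jul 17, sell 15: 15/62 × $1,298.28 → $314.10
Total COGS = $4,305.19 + $5,542.84 + $7,245.24 + $314.10 = $17,407.37
Ending inventory (cost pool remaining) = $984.18

COGS = $17,407.37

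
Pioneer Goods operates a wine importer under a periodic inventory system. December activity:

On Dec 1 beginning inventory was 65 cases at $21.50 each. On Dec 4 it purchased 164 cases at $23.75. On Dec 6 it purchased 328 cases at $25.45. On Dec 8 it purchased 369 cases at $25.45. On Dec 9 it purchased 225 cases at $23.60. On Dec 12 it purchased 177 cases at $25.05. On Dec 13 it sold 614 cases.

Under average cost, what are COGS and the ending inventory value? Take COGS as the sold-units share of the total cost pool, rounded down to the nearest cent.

COGS = $15,153.50; ending inventory = $17,621.50

Dec 13, sell 614: 614/1328 × $32,775.00 → $15,153.50
Ending inventory (cost pool remaining) = $17,621.50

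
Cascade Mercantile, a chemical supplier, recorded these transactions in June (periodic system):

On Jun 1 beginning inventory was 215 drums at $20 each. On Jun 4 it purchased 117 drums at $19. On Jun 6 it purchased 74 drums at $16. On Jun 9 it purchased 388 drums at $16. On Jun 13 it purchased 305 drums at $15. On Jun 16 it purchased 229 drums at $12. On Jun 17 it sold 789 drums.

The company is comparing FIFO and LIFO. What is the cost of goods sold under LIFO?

FIFO COGS: 215 @ $20 + 117 @ $19 + 74 @ $16 + 383 @ $16 = $13,835
LIFO COGS: 229 @ $12 + 305 @ $15 + 255 @ $16 = $11,403

COGS = $11,403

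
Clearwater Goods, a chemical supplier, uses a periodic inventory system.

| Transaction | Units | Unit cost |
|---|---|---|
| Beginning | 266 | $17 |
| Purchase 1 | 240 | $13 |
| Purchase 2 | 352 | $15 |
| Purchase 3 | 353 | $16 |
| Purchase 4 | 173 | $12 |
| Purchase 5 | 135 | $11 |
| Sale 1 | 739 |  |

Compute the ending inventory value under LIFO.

Sale 1 (739) [LIFO — newest first]: 135 @ $11 + 173 @ $12 + 353 @ $16 + 78 @ $15 = $10,379
Ending inventory: 266 @ $17 + 240 @ $13 + 274 @ $15 = $11,752

Ending inventory = $11,752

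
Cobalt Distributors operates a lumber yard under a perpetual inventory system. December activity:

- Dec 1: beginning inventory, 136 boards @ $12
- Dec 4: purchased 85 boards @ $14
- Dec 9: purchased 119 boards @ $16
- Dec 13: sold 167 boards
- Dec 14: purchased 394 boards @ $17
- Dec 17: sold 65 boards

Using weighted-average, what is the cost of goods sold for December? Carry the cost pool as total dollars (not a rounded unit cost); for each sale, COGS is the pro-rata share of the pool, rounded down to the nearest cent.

After Dec 1: 136 on hand, pool $1,632.00 (≈ $12.0000 each)
After Dec 4: 221 on hand, pool $2,822.00 (≈ $12.7692 each)
After Dec 9: 340 on hand, pool $4,726.00 (≈ $13.9000 each)
Dec 13, sell 167: 167/340 × $4,726.00 → $2,321.30
After Dec 14: 567 on hand, pool $9,102.70 (≈ $16.0541 each)
Dec 17, sell 65: 65/567 × $9,102.70 → $1,043.51
Total COGS = $2,321.30 + $1,043.51 = $3,364.81
Ending inventory (cost pool remaining) = $8,059.19
Check: goods available $11,424.00 = COGS $3,364.81 + ending $8,059.19

COGS = $3,364.81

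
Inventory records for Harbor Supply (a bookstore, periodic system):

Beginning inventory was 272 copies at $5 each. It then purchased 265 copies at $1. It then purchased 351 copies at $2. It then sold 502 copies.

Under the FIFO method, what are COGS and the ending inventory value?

COGS = $1,590; ending inventory = $737

Sale 1 (502) [FIFO — oldest first]: 272 @ $5 + 230 @ $1 = $1,590
Ending inventory: 35 @ $1 + 351 @ $2 = $737
Check: goods available $2,327 = COGS $1,590 + ending $737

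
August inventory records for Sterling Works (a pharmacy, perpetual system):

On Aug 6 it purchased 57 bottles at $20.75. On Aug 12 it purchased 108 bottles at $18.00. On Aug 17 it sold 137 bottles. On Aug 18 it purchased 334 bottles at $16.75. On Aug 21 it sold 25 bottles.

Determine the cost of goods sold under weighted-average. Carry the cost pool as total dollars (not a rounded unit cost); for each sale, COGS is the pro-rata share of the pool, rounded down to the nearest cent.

COGS = $3,019.15

After Aug 6: 57 on hand, pool $1,182.75 (≈ $20.7500 each)
After Aug 12: 165 on hand, pool $3,126.75 (≈ $18.9500 each)
Aug 17, sell 137: 137/165 × $3,126.75 → $2,596.15
After Aug 18: 362 on hand, pool $6,125.10 (≈ $16.9202 each)
Aug 21, sell 25: 25/362 × $6,125.10 → $423.00
Total COGS = $2,596.15 + $423.00 = $3,019.15
Ending inventory (cost pool remaining) = $5,702.10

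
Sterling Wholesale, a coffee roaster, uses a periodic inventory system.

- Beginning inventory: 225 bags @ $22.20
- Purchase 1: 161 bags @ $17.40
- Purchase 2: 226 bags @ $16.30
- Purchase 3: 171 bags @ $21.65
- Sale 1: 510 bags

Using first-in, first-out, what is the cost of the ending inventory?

Sale 1 (510) [FIFO — oldest first]: 225 @ $22.20 + 161 @ $17.40 + 124 @ $16.30 = $9,817.60
Ending inventory: 102 @ $16.30 + 171 @ $21.65 = $5,364.75
Check: goods available $15,182.35 = COGS $9,817.60 + ending $5,364.75

Ending inventory = $5,364.75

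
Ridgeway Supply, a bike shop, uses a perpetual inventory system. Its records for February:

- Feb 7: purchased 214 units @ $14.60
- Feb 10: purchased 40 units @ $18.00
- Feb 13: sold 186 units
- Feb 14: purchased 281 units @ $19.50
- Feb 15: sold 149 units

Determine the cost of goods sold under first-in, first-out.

Feb 13, 186 sold [FIFO — oldest first]: 186 @ $14.60 = $2,715.60
Feb 15, 149 sold [FIFO — oldest first]: 28 @ $14.60 + 40 @ $18.00 + 81 @ $19.50 = $2,708.30
Total COGS = $2,715.60 + $2,708.30 = $5,423.90
Ending inventory: 200 @ $19.50 = $3,900.00
Check: goods available $9,323.90 = COGS $5,423.90 + ending $3,900.00

COGS = $5,423.90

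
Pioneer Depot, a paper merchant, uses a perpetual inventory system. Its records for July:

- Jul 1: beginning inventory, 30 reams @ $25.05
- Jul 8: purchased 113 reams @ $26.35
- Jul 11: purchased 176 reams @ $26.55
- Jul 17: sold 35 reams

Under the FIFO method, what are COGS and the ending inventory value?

COGS = $883.25; ending inventory = $7,518.60

Jul 17, 35 sold [FIFO — oldest first]: 30 @ $25.05 + 5 @ $26.35 = $883.25
Ending inventory: 108 @ $26.35 + 176 @ $26.55 = $7,518.60
Check: goods available $8,401.85 = COGS $883.25 + ending $7,518.60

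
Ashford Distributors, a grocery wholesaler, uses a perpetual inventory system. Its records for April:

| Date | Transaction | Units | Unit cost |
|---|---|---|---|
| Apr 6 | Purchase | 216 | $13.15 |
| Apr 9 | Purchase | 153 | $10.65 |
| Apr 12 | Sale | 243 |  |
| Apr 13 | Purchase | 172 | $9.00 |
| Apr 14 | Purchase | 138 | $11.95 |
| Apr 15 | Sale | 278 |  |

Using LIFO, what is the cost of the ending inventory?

Apr 12, 243 sold [LIFO — newest first]: 153 @ $10.65 + 90 @ $13.15 = $2,812.95
Apr 15, 278 sold [LIFO — newest first]: 138 @ $11.95 + 140 @ $9.00 = $2,909.10
Total COGS = $2,812.95 + $2,909.10 = $5,722.05
Ending inventory: 126 @ $13.15 + 32 @ $9.00 = $1,944.90

Ending inventory = $1,944.90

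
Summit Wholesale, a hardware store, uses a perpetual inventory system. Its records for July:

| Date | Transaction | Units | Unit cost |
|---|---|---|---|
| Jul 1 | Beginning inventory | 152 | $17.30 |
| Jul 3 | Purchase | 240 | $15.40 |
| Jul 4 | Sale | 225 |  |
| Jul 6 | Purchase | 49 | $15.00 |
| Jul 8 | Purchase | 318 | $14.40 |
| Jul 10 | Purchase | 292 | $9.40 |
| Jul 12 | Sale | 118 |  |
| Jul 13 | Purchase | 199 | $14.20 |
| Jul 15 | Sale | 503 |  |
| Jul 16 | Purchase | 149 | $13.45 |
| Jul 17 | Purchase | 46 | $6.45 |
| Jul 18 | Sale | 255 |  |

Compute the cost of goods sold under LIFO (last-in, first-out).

Jul 4, 225 sold [LIFO — newest first]: 225 @ $15.40 = $3,465.00
Jul 12, 118 sold [LIFO — newest first]: 118 @ $9.40 = $1,109.20
Jul 15, 503 sold [LIFO — newest first]: 199 @ $14.20 + 174 @ $9.40 + 130 @ $14.40 = $6,333.40
Jul 18, 255 sold [LIFO — newest first]: 46 @ $6.45 + 149 @ $13.45 + 60 @ $14.40 = $3,164.75
Total COGS = $3,465.00 + $1,109.20 + $6,333.40 + $3,164.75 = $14,072.35
Ending inventory: 152 @ $17.30 + 15 @ $15.40 + 49 @ $15.00 + 128 @ $14.40 = $5,438.80
Check: goods available $19,511.15 = COGS $14,072.35 + ending $5,438.80

COGS = $14,072.35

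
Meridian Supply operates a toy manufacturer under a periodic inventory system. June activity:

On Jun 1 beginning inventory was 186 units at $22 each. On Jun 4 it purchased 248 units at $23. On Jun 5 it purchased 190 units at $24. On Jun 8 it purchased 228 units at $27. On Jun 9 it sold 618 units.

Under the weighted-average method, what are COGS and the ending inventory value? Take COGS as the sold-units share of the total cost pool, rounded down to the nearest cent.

COGS = $14,878.42; ending inventory = $5,633.58

Jun 9, sell 618: 618/852 × $20,512.00 → $14,878.42
Ending inventory (cost pool remaining) = $5,633.58
Check: goods available $20,512.00 = COGS $14,878.42 + ending $5,633.58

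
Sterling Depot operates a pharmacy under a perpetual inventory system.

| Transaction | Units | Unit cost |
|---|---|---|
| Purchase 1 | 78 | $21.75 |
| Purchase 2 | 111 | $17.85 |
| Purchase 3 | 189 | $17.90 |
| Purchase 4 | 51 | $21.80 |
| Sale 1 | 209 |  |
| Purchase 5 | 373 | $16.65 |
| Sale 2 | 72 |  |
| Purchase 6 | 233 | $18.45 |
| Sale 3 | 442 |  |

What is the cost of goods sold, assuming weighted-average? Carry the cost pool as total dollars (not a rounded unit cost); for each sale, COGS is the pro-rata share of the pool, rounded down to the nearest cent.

COGS = $13,121.68

After Purchase 1: 78 on hand, pool $1,696.50 (≈ $21.7500 each)
After Purchase 2: 189 on hand, pool $3,677.85 (≈ $19.4595 each)
After Purchase 3: 378 on hand, pool $7,060.95 (≈ $18.6798 each)
After Purchase 4: 429 on hand, pool $8,172.75 (≈ $19.0507 each)
Sale 1, sell 209: 209/429 × $8,172.75 → $3,981.59
After Purchase 5: 593 on hand, pool $10,401.61 (≈ $17.5407 each)
Sale 2, sell 72: 72/593 × $10,401.61 → $1,262.92
After Purchase 6: 754 on hand, pool $13,437.54 (≈ $17.8217 each)
Sale 3, sell 442: 442/754 × $13,437.54 → $7,877.17
Total COGS = $3,981.59 + $1,262.92 + $7,877.17 = $13,121.68
Ending inventory (cost pool remaining) = $5,560.37
Check: goods available $18,682.05 = COGS $13,121.68 + ending $5,560.37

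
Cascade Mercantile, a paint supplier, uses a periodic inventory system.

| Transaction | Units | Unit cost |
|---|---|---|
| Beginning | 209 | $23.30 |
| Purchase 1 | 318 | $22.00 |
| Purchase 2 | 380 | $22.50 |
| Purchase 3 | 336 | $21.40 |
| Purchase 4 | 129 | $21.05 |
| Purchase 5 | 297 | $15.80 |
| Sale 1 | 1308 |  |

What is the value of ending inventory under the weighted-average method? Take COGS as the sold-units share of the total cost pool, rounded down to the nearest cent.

Sale 1, sell 1308: 1308/1669 × $35,014.15 → $27,440.68
Ending inventory (cost pool remaining) = $7,573.47
Check: goods available $35,014.15 = COGS $27,440.68 + ending $7,573.47

Ending inventory = $7,573.47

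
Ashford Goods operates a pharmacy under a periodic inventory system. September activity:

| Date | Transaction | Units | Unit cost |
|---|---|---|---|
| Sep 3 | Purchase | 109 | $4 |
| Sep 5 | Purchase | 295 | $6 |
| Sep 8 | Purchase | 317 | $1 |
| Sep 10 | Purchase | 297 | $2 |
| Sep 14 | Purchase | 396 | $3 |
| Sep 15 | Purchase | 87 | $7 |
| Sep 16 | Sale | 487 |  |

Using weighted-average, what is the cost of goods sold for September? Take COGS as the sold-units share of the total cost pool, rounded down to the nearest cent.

COGS = $1,594.34

Sep 16, sell 487: 487/1501 × $4,914.00 → $1,594.34
Ending inventory (cost pool remaining) = $3,319.66
Check: goods available $4,914.00 = COGS $1,594.34 + ending $3,319.66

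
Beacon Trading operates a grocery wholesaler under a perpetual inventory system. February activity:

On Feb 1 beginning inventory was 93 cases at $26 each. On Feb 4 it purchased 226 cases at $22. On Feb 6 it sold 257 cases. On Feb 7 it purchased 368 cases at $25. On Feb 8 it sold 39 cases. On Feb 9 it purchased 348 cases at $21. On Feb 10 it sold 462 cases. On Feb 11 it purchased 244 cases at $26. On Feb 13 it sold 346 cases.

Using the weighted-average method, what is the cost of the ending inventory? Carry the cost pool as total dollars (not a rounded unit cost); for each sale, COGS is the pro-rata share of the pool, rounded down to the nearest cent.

Ending inventory = $4,268.69

After Feb 1: 93 on hand, pool $2,418.00 (≈ $26.0000 each)
After Feb 4: 319 on hand, pool $7,390.00 (≈ $23.1661 each)
Feb 6, sell 257: 257/319 × $7,390.00 → $5,953.69
After Feb 7: 430 on hand, pool $10,636.31 (≈ $24.7356 each)
Feb 8, sell 39: 39/430 × $10,636.31 → $964.68
After Feb 9: 739 on hand, pool $16,979.63 (≈ $22.9765 each)
Feb 10, sell 462: 462/739 × $16,979.63 → $10,615.14
After Feb 11: 521 on hand, pool $12,708.49 (≈ $24.3925 each)
Feb 13, sell 346: 346/521 × $12,708.49 → $8,439.80
Total COGS = $5,953.69 + $964.68 + $10,615.14 + $8,439.80 = $25,973.31
Ending inventory (cost pool remaining) = $4,268.69
Check: goods available $30,242.00 = COGS $25,973.31 + ending $4,268.69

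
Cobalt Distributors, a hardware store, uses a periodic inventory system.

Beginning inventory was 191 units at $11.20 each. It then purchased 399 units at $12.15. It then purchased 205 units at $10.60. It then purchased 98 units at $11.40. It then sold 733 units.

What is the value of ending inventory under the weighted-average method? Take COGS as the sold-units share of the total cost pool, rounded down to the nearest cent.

Ending inventory = $1,841.39

Sale 1, sell 733: 733/893 × $10,277.25 → $8,435.86
Ending inventory (cost pool remaining) = $1,841.39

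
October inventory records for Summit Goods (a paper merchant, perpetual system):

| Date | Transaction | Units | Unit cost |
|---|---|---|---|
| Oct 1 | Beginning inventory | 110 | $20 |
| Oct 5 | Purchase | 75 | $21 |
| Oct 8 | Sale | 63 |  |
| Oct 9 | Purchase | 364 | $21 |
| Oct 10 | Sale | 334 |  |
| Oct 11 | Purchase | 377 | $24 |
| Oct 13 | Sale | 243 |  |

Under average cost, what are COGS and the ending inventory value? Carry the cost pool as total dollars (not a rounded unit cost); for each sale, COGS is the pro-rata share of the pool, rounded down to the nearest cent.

After Oct 1: 110 on hand, pool $2,200.00 (≈ $20.0000 each)
After Oct 5: 185 on hand, pool $3,775.00 (≈ $20.4054 each)
Oct 8, sell 63: 63/185 × $3,775.00 → $1,285.54
After Oct 9: 486 on hand, pool $10,133.46 (≈ $20.8507 each)
Oct 10, sell 334: 334/486 × $10,133.46 → $6,964.14
After Oct 11: 529 on hand, pool $12,217.32 (≈ $23.0951 each)
Oct 13, sell 243: 243/529 × $12,217.32 → $5,612.11
Total COGS = $1,285.54 + $6,964.14 + $5,612.11 = $13,861.79
Ending inventory (cost pool remaining) = $6,605.21

COGS = $13,861.79; ending inventory = $6,605.21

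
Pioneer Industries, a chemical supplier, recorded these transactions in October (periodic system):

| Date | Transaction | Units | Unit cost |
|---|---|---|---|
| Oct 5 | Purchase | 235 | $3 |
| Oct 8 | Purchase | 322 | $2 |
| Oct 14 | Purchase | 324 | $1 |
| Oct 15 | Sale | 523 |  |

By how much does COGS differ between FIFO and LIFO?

FIFO COGS: 235 @ $3 + 288 @ $2 = $1,281
LIFO COGS: 324 @ $1 + 199 @ $2 = $722
Difference = |$1,281 − $722| = $559

$559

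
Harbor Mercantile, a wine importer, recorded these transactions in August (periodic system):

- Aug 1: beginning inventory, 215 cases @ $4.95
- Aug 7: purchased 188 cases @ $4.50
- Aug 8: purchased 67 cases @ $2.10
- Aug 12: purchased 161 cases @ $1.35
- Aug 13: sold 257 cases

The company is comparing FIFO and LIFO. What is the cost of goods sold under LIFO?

COGS = $488.55

FIFO COGS: 215 @ $4.95 + 42 @ $4.50 = $1,253.25
LIFO COGS: 161 @ $1.35 + 67 @ $2.10 + 29 @ $4.50 = $488.55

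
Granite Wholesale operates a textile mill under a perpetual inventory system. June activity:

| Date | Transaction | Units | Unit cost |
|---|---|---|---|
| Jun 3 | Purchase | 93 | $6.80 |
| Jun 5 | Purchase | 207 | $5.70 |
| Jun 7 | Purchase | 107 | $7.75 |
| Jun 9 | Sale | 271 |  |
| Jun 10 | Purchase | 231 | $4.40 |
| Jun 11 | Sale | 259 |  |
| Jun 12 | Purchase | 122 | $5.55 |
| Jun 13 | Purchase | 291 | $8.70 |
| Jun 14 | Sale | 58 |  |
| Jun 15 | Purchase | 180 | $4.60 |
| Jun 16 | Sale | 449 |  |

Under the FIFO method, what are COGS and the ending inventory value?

COGS = $6,744.95; ending inventory = $949.80

Jun 9, 271 sold [FIFO — oldest first]: 93 @ $6.80 + 178 @ $5.70 = $1,647.00
Jun 11, 259 sold [FIFO — oldest first]: 29 @ $5.70 + 107 @ $7.75 + 123 @ $4.40 = $1,535.75
Jun 14, 58 sold [FIFO — oldest first]: 58 @ $4.40 = $255.20
Jun 16, 449 sold [FIFO — oldest first]: 50 @ $4.40 + 122 @ $5.55 + 277 @ $8.70 = $3,307.00
Total COGS = $1,647.00 + $1,535.75 + $255.20 + $3,307.00 = $6,744.95
Ending inventory: 14 @ $8.70 + 180 @ $4.60 = $949.80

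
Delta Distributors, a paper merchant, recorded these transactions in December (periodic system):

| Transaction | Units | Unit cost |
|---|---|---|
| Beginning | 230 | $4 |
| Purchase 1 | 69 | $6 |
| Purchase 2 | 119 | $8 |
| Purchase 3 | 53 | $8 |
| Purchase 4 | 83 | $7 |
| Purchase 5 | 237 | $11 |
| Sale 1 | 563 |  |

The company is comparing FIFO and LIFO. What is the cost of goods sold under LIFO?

FIFO COGS: 230 @ $4 + 69 @ $6 + 119 @ $8 + 53 @ $8 + 83 @ $7 + 9 @ $11 = $3,390
LIFO COGS: 237 @ $11 + 83 @ $7 + 53 @ $8 + 119 @ $8 + 69 @ $6 + 2 @ $4 = $4,986

COGS = $4,986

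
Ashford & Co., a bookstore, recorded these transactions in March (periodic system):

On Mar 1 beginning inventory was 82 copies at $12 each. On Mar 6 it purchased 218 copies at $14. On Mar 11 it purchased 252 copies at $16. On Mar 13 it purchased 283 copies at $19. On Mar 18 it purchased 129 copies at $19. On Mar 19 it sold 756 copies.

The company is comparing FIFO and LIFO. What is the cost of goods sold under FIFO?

FIFO COGS: 82 @ $12 + 218 @ $14 + 252 @ $16 + 204 @ $19 = $11,944
LIFO COGS: 129 @ $19 + 283 @ $19 + 252 @ $16 + 92 @ $14 = $13,148

COGS = $11,944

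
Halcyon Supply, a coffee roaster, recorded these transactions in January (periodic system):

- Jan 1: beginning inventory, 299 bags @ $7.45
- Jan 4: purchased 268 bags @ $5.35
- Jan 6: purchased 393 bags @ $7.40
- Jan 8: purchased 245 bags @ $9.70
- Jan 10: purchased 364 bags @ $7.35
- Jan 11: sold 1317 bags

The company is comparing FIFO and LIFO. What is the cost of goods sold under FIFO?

FIFO COGS: 299 @ $7.45 + 268 @ $5.35 + 393 @ $7.40 + 245 @ $9.70 + 112 @ $7.35 = $9,769.25
LIFO COGS: 364 @ $7.35 + 245 @ $9.70 + 393 @ $7.40 + 268 @ $5.35 + 47 @ $7.45 = $9,744.05

COGS = $9,769.25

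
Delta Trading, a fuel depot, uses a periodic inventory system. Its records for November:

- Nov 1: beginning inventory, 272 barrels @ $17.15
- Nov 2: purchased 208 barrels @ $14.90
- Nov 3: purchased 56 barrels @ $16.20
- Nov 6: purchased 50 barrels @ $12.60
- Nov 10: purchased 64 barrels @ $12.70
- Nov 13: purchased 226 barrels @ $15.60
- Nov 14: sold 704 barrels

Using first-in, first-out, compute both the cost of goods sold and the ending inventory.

COGS = $10,956.40; ending inventory = $2,683.20

Nov 14, 704 sold [FIFO — oldest first]: 272 @ $17.15 + 208 @ $14.90 + 56 @ $16.20 + 50 @ $12.60 + 64 @ $12.70 + 54 @ $15.60 = $10,956.40
Ending inventory: 172 @ $15.60 = $2,683.20
Check: goods available $13,639.60 = COGS $10,956.40 + ending $2,683.20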